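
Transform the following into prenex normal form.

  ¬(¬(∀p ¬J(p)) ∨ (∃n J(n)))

Move each ¬ inward, flipping quantifiers it crosses:
  (∀p ¬J(p)) ∧ (∀n ¬J(n))
Extract every quantifier outward, since the variables are now distinct and don't occur free across branches:
  ∀p ∀n (¬J(p) ∧ ¬J(n))

∀p ∀n (¬J(p) ∧ ¬J(n))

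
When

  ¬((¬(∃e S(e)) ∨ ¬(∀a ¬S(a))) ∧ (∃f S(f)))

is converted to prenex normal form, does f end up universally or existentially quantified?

universal

Drive negations inward (¬∀x A ≡ ∃x ¬A, ¬∃x A ≡ ∀x ¬A, De Morgan for ∧/∨):
  (∃e S(e)) ∧ (∀a ¬S(a)) ∨ (∀f ¬S(f))
All bound variables are already distinct, so no renaming is needed.
Extract every quantifier outward, since the variables are now distinct and don't occur free across branches:
  ∃e ∀a ∀f (S(e) ∧ ¬S(a) ∨ ¬S(f))
The quantifier ∃f sits under an odd number of negations, so it flips to ∀f.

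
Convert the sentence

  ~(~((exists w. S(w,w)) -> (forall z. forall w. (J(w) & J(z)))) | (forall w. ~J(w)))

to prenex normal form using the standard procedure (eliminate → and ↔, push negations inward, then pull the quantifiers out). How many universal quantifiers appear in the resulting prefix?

3

Rewrite implications/biconditionals: A → B as ¬A ∨ B.
  ~(~(~(exists w. S(w,w)) | (forall z. forall w. (J(w) & J(z)))) | (forall w. ~J(w)))
Push ¬ through the quantifiers and connectives to reach negation normal form:
  ((forall w. ~S(w,w)) | (forall z. forall w. (J(w) & J(z)))) & (exists w. J(w))
Rename bound variables to avoid capture: w↦x1, w↦y1.
  ((forall w. ~S(w,w)) | (forall z. forall x1. (J(x1) & J(z)))) & (exists y1. J(y1))
Finally move all quantifiers to the prefix:
  forall w. forall z. forall x1. exists y1. ((~S(w,w) | J(x1) & J(z)) & J(y1))
The prefix is forall w forall z forall x1 exists y1: 3 universal, 1 existential.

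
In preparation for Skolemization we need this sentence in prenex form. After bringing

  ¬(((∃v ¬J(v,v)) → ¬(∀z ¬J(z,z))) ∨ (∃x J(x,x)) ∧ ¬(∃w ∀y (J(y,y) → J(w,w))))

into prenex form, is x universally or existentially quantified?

universal

Eliminate → and ↔ using ¬ and ∨.
  ¬(¬(∃v ¬J(v,v)) ∨ ¬(∀z ¬J(z,z)) ∨ (∃x J(x,x)) ∧ ¬(∃w ∀y (¬J(y,y) ∨ J(w,w))))
Drive negations inward (¬∀x A ≡ ∃x ¬A, ¬∃x A ≡ ∀x ¬A, De Morgan for ∧/∨):
  (∃v ¬J(v,v)) ∧ (∀z ¬J(z,z)) ∧ ((∀x ¬J(x,x)) ∨ (∃w ∀y (¬J(y,y) ∨ J(w,w))))
All bound variables are already distinct, so no renaming is needed.
Finally move all quantifiers to the prefix:
  ∃v ∀z ∀x ∃w ∀y (¬J(v,v) ∧ ¬J(z,z) ∧ (¬J(x,x) ∨ ¬J(y,y) ∨ J(w,w)))
The quantifier ∃x sits under an odd number of negations (counting the antecedent side of each →), so it flips to ∀x.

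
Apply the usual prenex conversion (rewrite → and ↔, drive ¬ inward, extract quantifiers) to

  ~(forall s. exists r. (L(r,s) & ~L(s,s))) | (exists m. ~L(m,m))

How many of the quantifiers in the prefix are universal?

Push ¬ through the quantifiers and connectives to reach negation normal form:
  (exists s. forall r. (~L(r,s) | L(s,s))) | (exists m. ~L(m,m))
All bound variables are already distinct, so no renaming is needed.
Extract every quantifier outward, since the variables are now distinct and don't occur free across branches:
  exists s. forall r. exists m. (~L(r,s) | L(s,s) | ~L(m,m))
The prefix is exists s forall r exists m: 1 universal, 2 existential.

1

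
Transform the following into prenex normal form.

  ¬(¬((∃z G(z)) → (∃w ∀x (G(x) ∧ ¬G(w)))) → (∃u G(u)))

∃z ∀w ∃x ∀u (G(z) ∧ (¬G(x) ∨ G(w)) ∧ ¬G(u))

First replace A → B with ¬A ∨ B.
  ¬(¬¬(¬(∃z G(z)) ∨ (∃w ∀x (G(x) ∧ ¬G(w)))) ∨ (∃u G(u)))
Drive negations inward (¬∀x A ≡ ∃x ¬A, ¬∃x A ≡ ∀x ¬A, De Morgan for ∧/∨):
  (∃z G(z)) ∧ (∀w ∃x (¬G(x) ∨ G(w))) ∧ (∀u ¬G(u))
Extract every quantifier outward, since the variables are now distinct and don't occur free across branches:
  ∃z ∀w ∃x ∀u (G(z) ∧ (¬G(x) ∨ G(w)) ∧ ¬G(u))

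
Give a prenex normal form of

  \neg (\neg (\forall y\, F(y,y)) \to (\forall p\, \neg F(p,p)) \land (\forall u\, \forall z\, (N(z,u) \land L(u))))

\exists y\, \exists p\, \exists u\, \exists z\, (\neg F(y,y) \land (F(p,p) \lor \neg N(z,u) \lor \neg L(u)))

Eliminate → and ↔ using ¬ and ∨.
  \neg (\neg \neg (\forall y\, F(y,y)) \lor (\forall p\, \neg F(p,p)) \land (\forall u\, \forall z\, (N(z,u) \land L(u))))
Drive negations inward (¬∀x A ≡ ∃x ¬A, ¬∃x A ≡ ∀x ¬A, De Morgan for ∧/∨):
  (\exists y\, \neg F(y,y)) \land ((\exists p\, F(p,p)) \lor (\exists u\, \exists z\, (\neg N(z,u) \lor \neg L(u))))
All bound variables are already distinct, so no renaming is needed.
Extract every quantifier outward, since the variables are now distinct and don't occur free across branches:
  \exists y\, \exists p\, \exists u\, \exists z\, (\neg F(y,y) \land (F(p,p) \lor \neg N(z,u) \lor \neg L(u)))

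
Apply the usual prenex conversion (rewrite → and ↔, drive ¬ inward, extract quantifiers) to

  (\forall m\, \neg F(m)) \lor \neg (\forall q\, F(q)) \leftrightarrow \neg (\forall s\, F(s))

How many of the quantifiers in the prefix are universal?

Rewrite implications/biconditionals: A → B as ¬A ∨ B; A ↔ B as (¬A ∨ B) ∧ (¬B ∨ A).
  (\neg ((\forall m\, \neg F(m)) \lor \neg (\forall q\, F(q))) \lor \neg (\forall s\, F(s))) \land (\neg \neg (\forall s\, F(s)) \lor (\forall m\, \neg F(m)) \lor \neg (\forall q\, F(q)))
Drive negations inward (¬∀x A ≡ ∃x ¬A, ¬∃x A ≡ ∀x ¬A, De Morgan for ∧/∨):
  ((\exists m\, F(m)) \land (\forall q\, F(q)) \lor (\exists s\, \neg F(s))) \land ((\forall s\, F(s)) \lor (\forall m\, \neg F(m)) \lor (\exists q\, \neg F(q)))
Standardize variables apart so no two quantifiers bind the same name: s↦v1, m↦y, q↦w.
  ((\exists m\, F(m)) \land (\forall q\, F(q)) \lor (\exists s\, \neg F(s))) \land ((\forall v1\, F(v1)) \lor (\forall y\, \neg F(y)) \lor (\exists w\, \neg F(w)))
Pull the quantifiers to the front (each side's bound variable is not free in the other side):
  \exists m\, \forall q\, \exists s\, \forall v1\, \forall y\, \exists w\, ((F(m) \land F(q) \lor \neg F(s)) \land (F(v1) \lor \neg F(y) \lor \neg F(w)))
The prefix is \exists m \forall q \exists s \forall v1 \forall y \exists w: 3 universal, 3 existential.

3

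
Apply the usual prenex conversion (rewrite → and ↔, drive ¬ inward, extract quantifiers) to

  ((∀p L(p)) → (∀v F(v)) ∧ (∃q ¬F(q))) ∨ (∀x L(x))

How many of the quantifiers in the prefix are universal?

2

Eliminate → and ↔ using ¬ and ∨.
  ¬(∀p L(p)) ∨ (∀v F(v)) ∧ (∃q ¬F(q)) ∨ (∀x L(x))
Drive negations inward (¬∀x A ≡ ∃x ¬A, ¬∃x A ≡ ∀x ¬A, De Morgan for ∧/∨):
  (∃p ¬L(p)) ∨ (∀v F(v)) ∧ (∃q ¬F(q)) ∨ (∀x L(x))
All bound variables are already distinct, so no renaming is needed.
Pull the quantifiers to the front (each side's bound variable is not free in the other side):
  ∃p ∀v ∃q ∀x (¬L(p) ∨ F(v) ∧ ¬F(q) ∨ L(x))
The prefix is ∃p ∀v ∃q ∀x: 2 universal, 2 existential.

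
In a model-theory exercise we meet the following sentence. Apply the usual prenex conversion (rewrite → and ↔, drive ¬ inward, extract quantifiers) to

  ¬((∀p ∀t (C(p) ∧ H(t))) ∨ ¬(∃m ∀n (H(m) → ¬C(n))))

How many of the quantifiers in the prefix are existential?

3

Eliminate → and ↔ using ¬ and ∨.
  ¬((∀p ∀t (C(p) ∧ H(t))) ∨ ¬(∃m ∀n (¬H(m) ∨ ¬C(n))))
Move each ¬ inward, flipping quantifiers it crosses:
  (∃p ∃t (¬C(p) ∨ ¬H(t))) ∧ (∃m ∀n (¬H(m) ∨ ¬C(n)))
Finally move all quantifiers to the prefix:
  ∃p ∃t ∃m ∀n ((¬C(p) ∨ ¬H(t)) ∧ (¬H(m) ∨ ¬C(n)))
The prefix is ∃p ∃t ∃m ∀n: 1 universal, 3 existential.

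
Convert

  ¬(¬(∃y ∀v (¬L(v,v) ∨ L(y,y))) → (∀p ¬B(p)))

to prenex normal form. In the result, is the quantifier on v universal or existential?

First replace A → B with ¬A ∨ B.
  ¬(¬¬(∃y ∀v (¬L(v,v) ∨ L(y,y))) ∨ (∀p ¬B(p)))
Push ¬ through the quantifiers and connectives to reach negation normal form:
  (∀y ∃v (L(v,v) ∧ ¬L(y,y))) ∧ (∃p B(p))
Extract every quantifier outward, since the variables are now distinct and don't occur free across branches:
  ∀y ∃v ∃p (L(v,v) ∧ ¬L(y,y) ∧ B(p))
The quantifier ∀v sits under an odd number of negations (counting the antecedent side of each →), so it flips to ∃v.

existential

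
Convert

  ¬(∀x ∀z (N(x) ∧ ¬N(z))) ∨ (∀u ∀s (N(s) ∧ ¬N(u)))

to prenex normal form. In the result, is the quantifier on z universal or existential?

existential

Push ¬ through the quantifiers and connectives to reach negation normal form:
  (∃x ∃z (¬N(x) ∨ N(z))) ∨ (∀u ∀s (N(s) ∧ ¬N(u)))
All bound variables are already distinct, so no renaming is needed.
Finally move all quantifiers to the prefix:
  ∃x ∃z ∀u ∀s (¬N(x) ∨ N(z) ∨ N(s) ∧ ¬N(u))
The quantifier ∀z sits under an odd number of negations, so it flips to ∃z.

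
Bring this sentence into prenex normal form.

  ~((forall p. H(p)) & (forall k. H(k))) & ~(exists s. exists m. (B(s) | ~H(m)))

Move each ¬ inward, flipping quantifiers it crosses:
  ((exists p. ~H(p)) | (exists k. ~H(k))) & (forall s. forall m. (~B(s) & H(m)))
All bound variables are already distinct, so no renaming is needed.
Finally move all quantifiers to the prefix:
  exists p. exists k. forall s. forall m. ((~H(p) | ~H(k)) & ~B(s) & H(m))

exists p. exists k. forall s. forall m. ((~H(p) | ~H(k)) & ~B(s) & H(m))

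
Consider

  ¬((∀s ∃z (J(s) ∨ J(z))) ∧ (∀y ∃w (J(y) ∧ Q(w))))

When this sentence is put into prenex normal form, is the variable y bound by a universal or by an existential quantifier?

existential

Push ¬ through the quantifiers and connectives to reach negation normal form:
  (∃s ∀z (¬J(s) ∧ ¬J(z))) ∨ (∃y ∀w (¬J(y) ∨ ¬Q(w)))
All bound variables are already distinct, so no renaming is needed.
Pull the quantifiers to the front (each side's bound variable is not free in the other side):
  ∃s ∀z ∃y ∀w (¬J(s) ∧ ¬J(z) ∨ ¬J(y) ∨ ¬Q(w))
The quantifier ∀y sits under an odd number of negations, so it flips to ∃y.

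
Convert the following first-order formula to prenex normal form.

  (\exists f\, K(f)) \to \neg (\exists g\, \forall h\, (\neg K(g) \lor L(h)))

Eliminate → and ↔ using ¬ and ∨.
  \neg (\exists f\, K(f)) \lor \neg (\exists g\, \forall h\, (\neg K(g) \lor L(h)))
Push ¬ through the quantifiers and connectives to reach negation normal form:
  (\forall f\, \neg K(f)) \lor (\forall g\, \exists h\, (K(g) \land \neg L(h)))
All bound variables are already distinct, so no renaming is needed.
Pull the quantifiers to the front (each side's bound variable is not free in the other side):
  \forall f\, \forall g\, \exists h\, (\neg K(f) \lor K(g) \land \neg L(h))

\forall f\, \forall g\, \exists h\, (\neg K(f) \lor K(g) \land \neg L(h))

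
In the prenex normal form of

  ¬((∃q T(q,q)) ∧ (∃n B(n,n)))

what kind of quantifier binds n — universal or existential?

universal

Push ¬ through the quantifiers and connectives to reach negation normal form:
  (∀q ¬T(q,q)) ∨ (∀n ¬B(n,n))
All bound variables are already distinct, so no renaming is needed.
Pull the quantifiers to the front (each side's bound variable is not free in the other side):
  ∀q ∀n (¬T(q,q) ∨ ¬B(n,n))
The quantifier ∃n sits under an odd number of negations, so it flips to ∀n.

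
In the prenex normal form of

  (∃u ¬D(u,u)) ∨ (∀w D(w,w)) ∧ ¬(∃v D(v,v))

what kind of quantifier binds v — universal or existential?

Move each ¬ inward, flipping quantifiers it crosses:
  (∃u ¬D(u,u)) ∨ (∀w D(w,w)) ∧ (∀v ¬D(v,v))
All bound variables are already distinct, so no renaming is needed.
Pull the quantifiers to the front (each side's bound variable is not free in the other side):
  ∃u ∀w ∀v (¬D(u,u) ∨ D(w,w) ∧ ¬D(v,v))
The quantifier ∃v sits under an odd number of negations, so it flips to ∀v.

universal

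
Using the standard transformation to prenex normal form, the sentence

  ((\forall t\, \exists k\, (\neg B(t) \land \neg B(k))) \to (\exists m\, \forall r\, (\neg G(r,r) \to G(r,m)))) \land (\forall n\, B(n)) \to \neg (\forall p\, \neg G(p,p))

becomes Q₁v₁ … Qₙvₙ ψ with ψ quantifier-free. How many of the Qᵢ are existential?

Rewrite implications/biconditionals: A → B as ¬A ∨ B.
  \neg ((\neg (\forall t\, \exists k\, (\neg B(t) \land \neg B(k))) \lor (\exists m\, \forall r\, (\neg \neg G(r,r) \lor G(r,m)))) \land (\forall n\, B(n))) \lor \neg (\forall p\, \neg G(p,p))
Move each ¬ inward, flipping quantifiers it crosses:
  (\forall t\, \exists k\, (\neg B(t) \land \neg B(k))) \land (\forall m\, \exists r\, (\neg G(r,r) \land \neg G(r,m))) \lor (\exists n\, \neg B(n)) \lor (\exists p\, G(p,p))
Extract every quantifier outward, since the variables are now distinct and don't occur free across branches:
  \forall t\, \exists k\, \forall m\, \exists r\, \exists n\, \exists p\, (\neg B(t) \land \neg B(k) \land \neg G(r,r) \land \neg G(r,m) \lor \neg B(n) \lor G(p,p))
The prefix is \forall t \exists k \forall m \exists r \exists n \exists p: 2 universal, 4 existential.

4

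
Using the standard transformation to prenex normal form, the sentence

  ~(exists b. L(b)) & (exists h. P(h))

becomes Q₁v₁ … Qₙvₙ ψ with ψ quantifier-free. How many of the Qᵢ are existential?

Drive negations inward (¬∀x A ≡ ∃x ¬A, ¬∃x A ≡ ∀x ¬A, De Morgan for ∧/∨):
  (forall b. ~L(b)) & (exists h. P(h))
All bound variables are already distinct, so no renaming is needed.
Pull the quantifiers to the front (each side's bound variable is not free in the other side):
  forall b. exists h. (~L(b) & P(h))
The prefix is forall b exists h: 1 universal, 1 existential.

1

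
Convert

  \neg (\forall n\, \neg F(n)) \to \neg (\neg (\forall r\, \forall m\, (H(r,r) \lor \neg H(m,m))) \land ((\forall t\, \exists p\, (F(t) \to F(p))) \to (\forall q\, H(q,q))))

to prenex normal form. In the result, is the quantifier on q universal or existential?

First replace A → B with ¬A ∨ B.
  \neg \neg (\forall n\, \neg F(n)) \lor \neg (\neg (\forall r\, \forall m\, (H(r,r) \lor \neg H(m,m))) \land (\neg (\forall t\, \exists p\, (\neg F(t) \lor F(p))) \lor (\forall q\, H(q,q))))
Move each ¬ inward, flipping quantifiers it crosses:
  (\forall n\, \neg F(n)) \lor (\forall r\, \forall m\, (H(r,r) \lor \neg H(m,m))) \lor (\forall t\, \exists p\, (\neg F(t) \lor F(p))) \land (\exists q\, \neg H(q,q))
All bound variables are already distinct, so no renaming is needed.
Finally move all quantifiers to the prefix:
  \forall n\, \forall r\, \forall m\, \forall t\, \exists p\, \exists q\, (\neg F(n) \lor H(r,r) \lor \neg H(m,m) \lor (\neg F(t) \lor F(p)) \land \neg H(q,q))
The quantifier \forall q sits under an odd number of negations (counting the antecedent side of each →), so it flips to \exists q.

existential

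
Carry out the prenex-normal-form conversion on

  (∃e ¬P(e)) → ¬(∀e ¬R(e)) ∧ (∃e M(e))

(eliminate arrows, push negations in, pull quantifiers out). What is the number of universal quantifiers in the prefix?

1

Rewrite implications/biconditionals: A → B as ¬A ∨ B.
  ¬(∃e ¬P(e)) ∨ ¬(∀e ¬R(e)) ∧ (∃e M(e))
Drive negations inward (¬∀x A ≡ ∃x ¬A, ¬∃x A ≡ ∀x ¬A, De Morgan for ∧/∨):
  (∀e P(e)) ∨ (∃e R(e)) ∧ (∃e M(e))
Standardize variables apart so no two quantifiers bind the same name: e↦y, e↦x1.
  (∀e P(e)) ∨ (∃y R(y)) ∧ (∃x1 M(x1))
Pull the quantifiers to the front (each side's bound variable is not free in the other side):
  ∀e ∃y ∃x1 (P(e) ∨ R(y) ∧ M(x1))
The prefix is ∀e ∃y ∃x1: 1 universal, 2 existential.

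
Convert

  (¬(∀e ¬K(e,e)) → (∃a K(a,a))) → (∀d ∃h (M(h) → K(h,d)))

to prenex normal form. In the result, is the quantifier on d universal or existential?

universal

Eliminate → and ↔ using ¬ and ∨.
  ¬(¬¬(∀e ¬K(e,e)) ∨ (∃a K(a,a))) ∨ (∀d ∃h (¬M(h) ∨ K(h,d)))
Push ¬ through the quantifiers and connectives to reach negation normal form:
  (∃e K(e,e)) ∧ (∀a ¬K(a,a)) ∨ (∀d ∃h (¬M(h) ∨ K(h,d)))
Finally move all quantifiers to the prefix:
  ∃e ∀a ∀d ∃h (K(e,e) ∧ ¬K(a,a) ∨ ¬M(h) ∨ K(h,d))
The quantifier ∀d sits under an even number of negations (counting the antecedent side of each →), so it remains universal.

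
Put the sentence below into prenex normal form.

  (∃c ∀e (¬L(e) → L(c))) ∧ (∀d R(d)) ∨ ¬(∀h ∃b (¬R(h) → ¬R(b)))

∃c ∀e ∀d ∃h ∀b ((L(e) ∨ L(c)) ∧ R(d) ∨ ¬R(h) ∧ R(b))

Rewrite implications/biconditionals: A → B as ¬A ∨ B.
  (∃c ∀e (¬¬L(e) ∨ L(c))) ∧ (∀d R(d)) ∨ ¬(∀h ∃b (¬¬R(h) ∨ ¬R(b)))
Drive negations inward (¬∀x A ≡ ∃x ¬A, ¬∃x A ≡ ∀x ¬A, De Morgan for ∧/∨):
  (∃c ∀e (L(e) ∨ L(c))) ∧ (∀d R(d)) ∨ (∃h ∀b (¬R(h) ∧ R(b)))
All bound variables are already distinct, so no renaming is needed.
Pull the quantifiers to the front (each side's bound variable is not free in the other side):
  ∃c ∀e ∀d ∃h ∀b ((L(e) ∨ L(c)) ∧ R(d) ∨ ¬R(h) ∧ R(b))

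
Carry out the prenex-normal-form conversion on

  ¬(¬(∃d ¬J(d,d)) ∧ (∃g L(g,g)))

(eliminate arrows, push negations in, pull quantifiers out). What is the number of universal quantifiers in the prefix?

1

Move each ¬ inward, flipping quantifiers it crosses:
  (∃d ¬J(d,d)) ∨ (∀g ¬L(g,g))
All bound variables are already distinct, so no renaming is needed.
Extract every quantifier outward, since the variables are now distinct and don't occur free across branches:
  ∃d ∀g (¬J(d,d) ∨ ¬L(g,g))
The prefix is ∃d ∀g: 1 universal, 1 existential.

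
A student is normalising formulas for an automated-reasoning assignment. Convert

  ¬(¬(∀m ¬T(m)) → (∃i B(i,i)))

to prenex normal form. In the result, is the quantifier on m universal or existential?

existential

Rewrite implications/biconditionals: A → B as ¬A ∨ B.
  ¬(¬¬(∀m ¬T(m)) ∨ (∃i B(i,i)))
Move each ¬ inward, flipping quantifiers it crosses:
  (∃m T(m)) ∧ (∀i ¬B(i,i))
All bound variables are already distinct, so no renaming is needed.
Finally move all quantifiers to the prefix:
  ∃m ∀i (T(m) ∧ ¬B(i,i))
The quantifier ∀m sits under an odd number of negations (counting the antecedent side of each →), so it flips to ∃m.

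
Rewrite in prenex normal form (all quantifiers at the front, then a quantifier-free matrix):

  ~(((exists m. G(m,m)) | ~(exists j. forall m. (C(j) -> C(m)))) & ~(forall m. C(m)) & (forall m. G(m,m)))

forall m. exists j. forall z1. forall x. exists y. (~G(m,m) & (~C(j) | C(z1)) | C(x) | ~G(y,y))

Eliminate → and ↔ using ¬ and ∨.
  ~(((exists m. G(m,m)) | ~(exists j. forall m. (~C(j) | C(m)))) & ~(forall m. C(m)) & (forall m. G(m,m)))
Push ¬ through the quantifiers and connectives to reach negation normal form:
  (forall m. ~G(m,m)) & (exists j. forall m. (~C(j) | C(m))) | (forall m. C(m)) | (exists m. ~G(m,m))
Standardize variables apart so no two quantifiers bind the same name: m↦z1, m↦x, m↦y.
  (forall m. ~G(m,m)) & (exists j. forall z1. (~C(j) | C(z1))) | (forall x. C(x)) | (exists y. ~G(y,y))
Extract every quantifier outward, since the variables are now distinct and don't occur free across branches:
  forall m. exists j. forall z1. forall x. exists y. (~G(m,m) & (~C(j) | C(z1)) | C(x) | ~G(y,y))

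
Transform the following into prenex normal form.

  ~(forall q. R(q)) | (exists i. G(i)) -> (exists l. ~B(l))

forall q. forall i. exists l. (R(q) & ~G(i) | ~B(l))

Eliminate → and ↔ using ¬ and ∨.
  ~(~(forall q. R(q)) | (exists i. G(i))) | (exists l. ~B(l))
Push ¬ through the quantifiers and connectives to reach negation normal form:
  (forall q. R(q)) & (forall i. ~G(i)) | (exists l. ~B(l))
All bound variables are already distinct, so no renaming is needed.
Finally move all quantifiers to the prefix:
  forall q. forall i. exists l. (R(q) & ~G(i) | ~B(l))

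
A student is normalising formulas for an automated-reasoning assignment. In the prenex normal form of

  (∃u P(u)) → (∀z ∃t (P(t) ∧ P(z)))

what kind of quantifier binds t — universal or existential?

Rewrite implications/biconditionals: A → B as ¬A ∨ B.
  ¬(∃u P(u)) ∨ (∀z ∃t (P(t) ∧ P(z)))
Drive negations inward (¬∀x A ≡ ∃x ¬A, ¬∃x A ≡ ∀x ¬A, De Morgan for ∧/∨):
  (∀u ¬P(u)) ∨ (∀z ∃t (P(t) ∧ P(z)))
Extract every quantifier outward, since the variables are now distinct and don't occur free across branches:
  ∀u ∀z ∃t (¬P(u) ∨ P(t) ∧ P(z))
The quantifier ∃t sits under an even number of negations (counting the antecedent side of each →), so it remains existential.

existential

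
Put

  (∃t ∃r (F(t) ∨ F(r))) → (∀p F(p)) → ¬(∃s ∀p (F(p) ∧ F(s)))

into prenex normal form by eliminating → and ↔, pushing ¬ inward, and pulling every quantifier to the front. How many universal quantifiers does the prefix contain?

3

Eliminate → and ↔ using ¬ and ∨.
  ¬(∃t ∃r (F(t) ∨ F(r))) ∨ ¬(∀p F(p)) ∨ ¬(∃s ∀p (F(p) ∧ F(s)))
Move each ¬ inward, flipping quantifiers it crosses:
  (∀t ∀r (¬F(t) ∧ ¬F(r))) ∨ (∃p ¬F(p)) ∨ (∀s ∃p (¬F(p) ∨ ¬F(s)))
Rename bound variables to avoid capture: p↦a.
  (∀t ∀r (¬F(t) ∧ ¬F(r))) ∨ (∃p ¬F(p)) ∨ (∀s ∃a (¬F(a) ∨ ¬F(s)))
Extract every quantifier outward, since the variables are now distinct and don't occur free across branches:
  ∀t ∀r ∃p ∀s ∃a (¬F(t) ∧ ¬F(r) ∨ ¬F(p) ∨ ¬F(a) ∨ ¬F(s))
The prefix is ∀t ∀r ∃p ∀s ∃a: 3 universal, 2 existential.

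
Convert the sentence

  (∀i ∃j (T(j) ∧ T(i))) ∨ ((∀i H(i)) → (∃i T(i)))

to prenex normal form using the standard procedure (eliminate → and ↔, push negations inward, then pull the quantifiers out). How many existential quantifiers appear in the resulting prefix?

First replace A → B with ¬A ∨ B.
  (∀i ∃j (T(j) ∧ T(i))) ∨ ¬(∀i H(i)) ∨ (∃i T(i))
Push ¬ through the quantifiers and connectives to reach negation normal form:
  (∀i ∃j (T(j) ∧ T(i))) ∨ (∃i ¬H(i)) ∨ (∃i T(i))
Rename bound variables to avoid capture: i↦s, i↦v1.
  (∀i ∃j (T(j) ∧ T(i))) ∨ (∃s ¬H(s)) ∨ (∃v1 T(v1))
Pull the quantifiers to the front (each side's bound variable is not free in the other side):
  ∀i ∃j ∃s ∃v1 (T(j) ∧ T(i) ∨ ¬H(s) ∨ T(v1))
The prefix is ∀i ∃j ∃s ∃v1: 1 universal, 3 existential.

3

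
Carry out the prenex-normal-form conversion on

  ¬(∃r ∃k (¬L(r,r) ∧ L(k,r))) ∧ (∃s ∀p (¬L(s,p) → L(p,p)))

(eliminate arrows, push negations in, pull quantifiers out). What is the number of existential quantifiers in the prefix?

1

Eliminate → and ↔ using ¬ and ∨.
  ¬(∃r ∃k (¬L(r,r) ∧ L(k,r))) ∧ (∃s ∀p (¬¬L(s,p) ∨ L(p,p)))
Push ¬ through the quantifiers and connectives to reach negation normal form:
  (∀r ∀k (L(r,r) ∨ ¬L(k,r))) ∧ (∃s ∀p (L(s,p) ∨ L(p,p)))
All bound variables are already distinct, so no renaming is needed.
Pull the quantifiers to the front (each side's bound variable is not free in the other side):
  ∀r ∀k ∃s ∀p ((L(r,r) ∨ ¬L(k,r)) ∧ (L(s,p) ∨ L(p,p)))
The prefix is ∀r ∀k ∃s ∀p: 3 universal, 1 existential.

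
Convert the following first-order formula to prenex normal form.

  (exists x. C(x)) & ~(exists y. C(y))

exists x. forall y. (C(x) & ~C(y))

Push ¬ through the quantifiers and connectives to reach negation normal form:
  (exists x. C(x)) & (forall y. ~C(y))
All bound variables are already distinct, so no renaming is needed.
Pull the quantifiers to the front (each side's bound variable is not free in the other side):
  exists x. forall y. (C(x) & ~C(y))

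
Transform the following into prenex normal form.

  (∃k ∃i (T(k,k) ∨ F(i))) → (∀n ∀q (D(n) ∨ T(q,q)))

Eliminate → and ↔ using ¬ and ∨.
  ¬(∃k ∃i (T(k,k) ∨ F(i))) ∨ (∀n ∀q (D(n) ∨ T(q,q)))
Push ¬ through the quantifiers and connectives to reach negation normal form:
  (∀k ∀i (¬T(k,k) ∧ ¬F(i))) ∨ (∀n ∀q (D(n) ∨ T(q,q)))
Finally move all quantifiers to the prefix:
  ∀k ∀i ∀n ∀q (¬T(k,k) ∧ ¬F(i) ∨ D(n) ∨ T(q,q))

∀k ∀i ∀n ∀q (¬T(k,k) ∧ ¬F(i) ∨ D(n) ∨ T(q,q))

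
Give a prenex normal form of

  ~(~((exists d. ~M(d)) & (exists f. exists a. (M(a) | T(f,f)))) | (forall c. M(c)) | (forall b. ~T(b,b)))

Push ¬ through the quantifiers and connectives to reach negation normal form:
  (exists d. ~M(d)) & (exists f. exists a. (M(a) | T(f,f))) & (exists c. ~M(c)) & (exists b. T(b,b))
All bound variables are already distinct, so no renaming is needed.
Extract every quantifier outward, since the variables are now distinct and don't occur free across branches:
  exists d. exists f. exists a. exists c. exists b. (~M(d) & (M(a) | T(f,f)) & ~M(c) & T(b,b))

exists d. exists f. exists a. exists c. exists b. (~M(d) & (M(a) | T(f,f)) & ~M(c) & T(b,b))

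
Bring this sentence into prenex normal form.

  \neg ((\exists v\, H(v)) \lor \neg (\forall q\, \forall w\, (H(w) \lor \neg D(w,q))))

\forall v\, \forall q\, \forall w\, (\neg H(v) \land (H(w) \lor \neg D(w,q)))

Move each ¬ inward, flipping quantifiers it crosses:
  (\forall v\, \neg H(v)) \land (\forall q\, \forall w\, (H(w) \lor \neg D(w,q)))
Pull the quantifiers to the front (each side's bound variable is not free in the other side):
  \forall v\, \forall q\, \forall w\, (\neg H(v) \land (H(w) \lor \neg D(w,q)))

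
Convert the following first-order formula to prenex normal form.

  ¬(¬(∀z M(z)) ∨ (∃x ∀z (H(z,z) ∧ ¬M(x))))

∀z ∀x ∃v1 (M(z) ∧ (¬H(v1,v1) ∨ M(x)))

Drive negations inward (¬∀x A ≡ ∃x ¬A, ¬∃x A ≡ ∀x ¬A, De Morgan for ∧/∨):
  (∀z M(z)) ∧ (∀x ∃z (¬H(z,z) ∨ M(x)))
Standardize variables apart so no two quantifiers bind the same name: z↦v1.
  (∀z M(z)) ∧ (∀x ∃v1 (¬H(v1,v1) ∨ M(x)))
Pull the quantifiers to the front (each side's bound variable is not free in the other side):
  ∀z ∀x ∃v1 (M(z) ∧ (¬H(v1,v1) ∨ M(x)))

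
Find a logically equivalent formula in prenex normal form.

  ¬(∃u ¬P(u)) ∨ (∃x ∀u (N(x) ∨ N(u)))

∀u ∃x ∀s (P(u) ∨ N(x) ∨ N(s))

Move each ¬ inward, flipping quantifiers it crosses:
  (∀u P(u)) ∨ (∃x ∀u (N(x) ∨ N(u)))
Standardize variables apart so no two quantifiers bind the same name: u↦s.
  (∀u P(u)) ∨ (∃x ∀s (N(x) ∨ N(s)))
Extract every quantifier outward, since the variables are now distinct and don't occur free across branches:
  ∀u ∃x ∀s (P(u) ∨ N(x) ∨ N(s))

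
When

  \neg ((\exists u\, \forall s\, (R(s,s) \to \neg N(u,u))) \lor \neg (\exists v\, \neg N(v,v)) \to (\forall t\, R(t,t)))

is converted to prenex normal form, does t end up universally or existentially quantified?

existential

First replace A → B with ¬A ∨ B.
  \neg (\neg ((\exists u\, \forall s\, (\neg R(s,s) \lor \neg N(u,u))) \lor \neg (\exists v\, \neg N(v,v))) \lor (\forall t\, R(t,t)))
Drive negations inward (¬∀x A ≡ ∃x ¬A, ¬∃x A ≡ ∀x ¬A, De Morgan for ∧/∨):
  ((\exists u\, \forall s\, (\neg R(s,s) \lor \neg N(u,u))) \lor (\forall v\, N(v,v))) \land (\exists t\, \neg R(t,t))
Finally move all quantifiers to the prefix:
  \exists u\, \forall s\, \forall v\, \exists t\, ((\neg R(s,s) \lor \neg N(u,u) \lor N(v,v)) \land \neg R(t,t))
The quantifier \forall t sits under an odd number of negations (counting the antecedent side of each →), so it flips to \exists t.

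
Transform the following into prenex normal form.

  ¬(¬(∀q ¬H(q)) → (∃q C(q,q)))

∃q ∀t (H(q) ∧ ¬C(t,t))

First replace A → B with ¬A ∨ B.
  ¬(¬¬(∀q ¬H(q)) ∨ (∃q C(q,q)))
Push ¬ through the quantifiers and connectives to reach negation normal form:
  (∃q H(q)) ∧ (∀q ¬C(q,q))
Rename bound variables to avoid capture: q↦t.
  (∃q H(q)) ∧ (∀t ¬C(t,t))
Extract every quantifier outward, since the variables are now distinct and don't occur free across branches:
  ∃q ∀t (H(q) ∧ ¬C(t,t))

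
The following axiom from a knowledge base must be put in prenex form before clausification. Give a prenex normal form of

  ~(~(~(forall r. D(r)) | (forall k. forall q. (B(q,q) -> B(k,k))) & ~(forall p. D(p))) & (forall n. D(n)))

exists r. forall k. forall q. exists p. exists n. (~D(r) | (~B(q,q) | B(k,k)) & ~D(p) | ~D(n))

Rewrite implications/biconditionals: A → B as ¬A ∨ B.
  ~(~(~(forall r. D(r)) | (forall k. forall q. (~B(q,q) | B(k,k))) & ~(forall p. D(p))) & (forall n. D(n)))
Drive negations inward (¬∀x A ≡ ∃x ¬A, ¬∃x A ≡ ∀x ¬A, De Morgan for ∧/∨):
  (exists r. ~D(r)) | (forall k. forall q. (~B(q,q) | B(k,k))) & (exists p. ~D(p)) | (exists n. ~D(n))
All bound variables are already distinct, so no renaming is needed.
Finally move all quantifiers to the prefix:
  exists r. forall k. forall q. exists p. exists n. (~D(r) | (~B(q,q) | B(k,k)) & ~D(p) | ~D(n))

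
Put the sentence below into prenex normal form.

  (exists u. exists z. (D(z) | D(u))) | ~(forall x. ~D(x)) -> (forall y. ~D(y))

First replace A → B with ¬A ∨ B.
  ~((exists u. exists z. (D(z) | D(u))) | ~(forall x. ~D(x))) | (forall y. ~D(y))
Push ¬ through the quantifiers and connectives to reach negation normal form:
  (forall u. forall z. (~D(z) & ~D(u))) & (forall x. ~D(x)) | (forall y. ~D(y))
Extract every quantifier outward, since the variables are now distinct and don't occur free across branches:
  forall u. forall z. forall x. forall y. (~D(z) & ~D(u) & ~D(x) | ~D(y))

forall u. forall z. forall x. forall y. (~D(z) & ~D(u) & ~D(x) | ~D(y))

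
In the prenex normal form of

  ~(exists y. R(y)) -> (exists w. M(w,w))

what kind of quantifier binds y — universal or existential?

existential

Rewrite implications/biconditionals: A → B as ¬A ∨ B.
  ~~(exists y. R(y)) | (exists w. M(w,w))
Push ¬ through the quantifiers and connectives to reach negation normal form:
  (exists y. R(y)) | (exists w. M(w,w))
All bound variables are already distinct, so no renaming is needed.
Extract every quantifier outward, since the variables are now distinct and don't occur free across branches:
  exists y. exists w. (R(y) | M(w,w))
The quantifier exists y sits under an even number of negations (counting the antecedent side of each →), so it remains existential.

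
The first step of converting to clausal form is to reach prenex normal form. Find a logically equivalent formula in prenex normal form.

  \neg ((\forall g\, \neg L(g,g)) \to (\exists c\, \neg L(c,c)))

Eliminate → and ↔ using ¬ and ∨.
  \neg (\neg (\forall g\, \neg L(g,g)) \lor (\exists c\, \neg L(c,c)))
Push ¬ through the quantifiers and connectives to reach negation normal form:
  (\forall g\, \neg L(g,g)) \land (\forall c\, L(c,c))
All bound variables are already distinct, so no renaming is needed.
Pull the quantifiers to the front (each side's bound variable is not free in the other side):
  \forall g\, \forall c\, (\neg L(g,g) \land L(c,c))

\forall g\, \forall c\, (\neg L(g,g) \land L(c,c))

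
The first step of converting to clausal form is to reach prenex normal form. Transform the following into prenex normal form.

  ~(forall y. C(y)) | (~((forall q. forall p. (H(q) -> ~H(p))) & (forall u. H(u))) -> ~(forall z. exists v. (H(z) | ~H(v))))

Eliminate → and ↔ using ¬ and ∨.
  ~(forall y. C(y)) | ~~((forall q. forall p. (~H(q) | ~H(p))) & (forall u. H(u))) | ~(forall z. exists v. (H(z) | ~H(v)))
Move each ¬ inward, flipping quantifiers it crosses:
  (exists y. ~C(y)) | (forall q. forall p. (~H(q) | ~H(p))) & (forall u. H(u)) | (exists z. forall v. (~H(z) & H(v)))
All bound variables are already distinct, so no renaming is needed.
Pull the quantifiers to the front (each side's bound variable is not free in the other side):
  exists y. forall q. forall p. forall u. exists z. forall v. (~C(y) | (~H(q) | ~H(p)) & H(u) | ~H(z) & H(v))

exists y. forall q. forall p. forall u. exists z. forall v. (~C(y) | (~H(q) | ~H(p)) & H(u) | ~H(z) & H(v))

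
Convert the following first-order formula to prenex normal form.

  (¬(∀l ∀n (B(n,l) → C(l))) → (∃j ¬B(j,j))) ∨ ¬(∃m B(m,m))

∀l ∀n ∃j ∀m (¬B(n,l) ∨ C(l) ∨ ¬B(j,j) ∨ ¬B(m,m))

Eliminate → and ↔ using ¬ and ∨.
  ¬¬(∀l ∀n (¬B(n,l) ∨ C(l))) ∨ (∃j ¬B(j,j)) ∨ ¬(∃m B(m,m))
Push ¬ through the quantifiers and connectives to reach negation normal form:
  (∀l ∀n (¬B(n,l) ∨ C(l))) ∨ (∃j ¬B(j,j)) ∨ (∀m ¬B(m,m))
Extract every quantifier outward, since the variables are now distinct and don't occur free across branches:
  ∀l ∀n ∃j ∀m (¬B(n,l) ∨ C(l) ∨ ¬B(j,j) ∨ ¬B(m,m))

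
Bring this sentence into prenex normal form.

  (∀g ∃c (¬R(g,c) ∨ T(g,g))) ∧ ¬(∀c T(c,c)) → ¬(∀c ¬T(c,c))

∃g ∀c ∀a ∃x1 (R(g,c) ∧ ¬T(g,g) ∨ T(a,a) ∨ T(x1,x1))

Eliminate → and ↔ using ¬ and ∨.
  ¬((∀g ∃c (¬R(g,c) ∨ T(g,g))) ∧ ¬(∀c T(c,c))) ∨ ¬(∀c ¬T(c,c))
Push ¬ through the quantifiers and connectives to reach negation normal form:
  (∃g ∀c (R(g,c) ∧ ¬T(g,g))) ∨ (∀c T(c,c)) ∨ (∃c T(c,c))
Rename bound variables to avoid capture: c↦a, c↦x1.
  (∃g ∀c (R(g,c) ∧ ¬T(g,g))) ∨ (∀a T(a,a)) ∨ (∃x1 T(x1,x1))
Pull the quantifiers to the front (each side's bound variable is not free in the other side):
  ∃g ∀c ∀a ∃x1 (R(g,c) ∧ ¬T(g,g) ∨ T(a,a) ∨ T(x1,x1))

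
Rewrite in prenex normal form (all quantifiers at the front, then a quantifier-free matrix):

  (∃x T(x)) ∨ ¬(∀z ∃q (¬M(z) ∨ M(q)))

Drive negations inward (¬∀x A ≡ ∃x ¬A, ¬∃x A ≡ ∀x ¬A, De Morgan for ∧/∨):
  (∃x T(x)) ∨ (∃z ∀q (M(z) ∧ ¬M(q)))
All bound variables are already distinct, so no renaming is needed.
Extract every quantifier outward, since the variables are now distinct and don't occur free across branches:
  ∃x ∃z ∀q (T(x) ∨ M(z) ∧ ¬M(q))

∃x ∃z ∀q (T(x) ∨ M(z) ∧ ¬M(q))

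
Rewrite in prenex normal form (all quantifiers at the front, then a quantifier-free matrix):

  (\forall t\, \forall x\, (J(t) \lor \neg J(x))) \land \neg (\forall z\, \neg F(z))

Move each ¬ inward, flipping quantifiers it crosses:
  (\forall t\, \forall x\, (J(t) \lor \neg J(x))) \land (\exists z\, F(z))
All bound variables are already distinct, so no renaming is needed.
Pull the quantifiers to the front (each side's bound variable is not free in the other side):
  \forall t\, \forall x\, \exists z\, ((J(t) \lor \neg J(x)) \land F(z))

\forall t\, \forall x\, \exists z\, ((J(t) \lor \neg J(x)) \land F(z))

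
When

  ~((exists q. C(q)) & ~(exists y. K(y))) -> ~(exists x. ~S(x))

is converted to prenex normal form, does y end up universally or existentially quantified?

universal

First replace A → B with ¬A ∨ B.
  ~~((exists q. C(q)) & ~(exists y. K(y))) | ~(exists x. ~S(x))
Move each ¬ inward, flipping quantifiers it crosses:
  (exists q. C(q)) & (forall y. ~K(y)) | (forall x. S(x))
Extract every quantifier outward, since the variables are now distinct and don't occur free across branches:
  exists q. forall y. forall x. (C(q) & ~K(y) | S(x))
The quantifier exists y sits under an odd number of negations (counting the antecedent side of each →), so it flips to forall y.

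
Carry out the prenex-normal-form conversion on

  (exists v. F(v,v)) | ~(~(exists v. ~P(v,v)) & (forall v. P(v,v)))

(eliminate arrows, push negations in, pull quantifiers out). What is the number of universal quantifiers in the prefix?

Drive negations inward (¬∀x A ≡ ∃x ¬A, ¬∃x A ≡ ∀x ¬A, De Morgan for ∧/∨):
  (exists v. F(v,v)) | (exists v. ~P(v,v)) | (exists v. ~P(v,v))
Rename bound variables to avoid capture: v↦v1, v↦p.
  (exists v. F(v,v)) | (exists v1. ~P(v1,v1)) | (exists p. ~P(p,p))
Pull the quantifiers to the front (each side's bound variable is not free in the other side):
  exists v. exists v1. exists p. (F(v,v) | ~P(v1,v1) | ~P(p,p))
The prefix is exists v exists v1 exists p: 0 universal, 3 existential.

0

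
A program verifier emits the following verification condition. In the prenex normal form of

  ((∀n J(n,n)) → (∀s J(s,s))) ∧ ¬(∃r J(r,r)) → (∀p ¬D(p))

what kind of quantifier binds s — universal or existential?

existential

Rewrite implications/biconditionals: A → B as ¬A ∨ B.
  ¬((¬(∀n J(n,n)) ∨ (∀s J(s,s))) ∧ ¬(∃r J(r,r))) ∨ (∀p ¬D(p))
Push ¬ through the quantifiers and connectives to reach negation normal form:
  (∀n J(n,n)) ∧ (∃s ¬J(s,s)) ∨ (∃r J(r,r)) ∨ (∀p ¬D(p))
Pull the quantifiers to the front (each side's bound variable is not free in the other side):
  ∀n ∃s ∃r ∀p (J(n,n) ∧ ¬J(s,s) ∨ J(r,r) ∨ ¬D(p))
The quantifier ∀s sits under an odd number of negations (counting the antecedent side of each →), so it flips to ∃s.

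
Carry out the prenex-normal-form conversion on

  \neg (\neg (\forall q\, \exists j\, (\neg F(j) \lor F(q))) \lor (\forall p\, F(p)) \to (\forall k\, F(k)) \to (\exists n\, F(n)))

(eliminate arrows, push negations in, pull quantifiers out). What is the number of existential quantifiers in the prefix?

1

Rewrite implications/biconditionals: A → B as ¬A ∨ B.
  \neg (\neg (\neg (\forall q\, \exists j\, (\neg F(j) \lor F(q))) \lor (\forall p\, F(p))) \lor \neg (\forall k\, F(k)) \lor (\exists n\, F(n)))
Move each ¬ inward, flipping quantifiers it crosses:
  ((\exists q\, \forall j\, (F(j) \land \neg F(q))) \lor (\forall p\, F(p))) \land (\forall k\, F(k)) \land (\forall n\, \neg F(n))
All bound variables are already distinct, so no renaming is needed.
Extract every quantifier outward, since the variables are now distinct and don't occur free across branches:
  \exists q\, \forall j\, \forall p\, \forall k\, \forall n\, ((F(j) \land \neg F(q) \lor F(p)) \land F(k) \land \neg F(n))
The prefix is \exists q \forall j \forall p \forall k \forall n: 4 universal, 1 existential.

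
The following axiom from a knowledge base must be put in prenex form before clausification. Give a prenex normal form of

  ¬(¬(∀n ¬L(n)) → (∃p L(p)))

∃n ∀p (L(n) ∧ ¬L(p))

Rewrite implications/biconditionals: A → B as ¬A ∨ B.
  ¬(¬¬(∀n ¬L(n)) ∨ (∃p L(p)))
Push ¬ through the quantifiers and connectives to reach negation normal form:
  (∃n L(n)) ∧ (∀p ¬L(p))
All bound variables are already distinct, so no renaming is needed.
Finally move all quantifiers to the prefix:
  ∃n ∀p (L(n) ∧ ¬L(p))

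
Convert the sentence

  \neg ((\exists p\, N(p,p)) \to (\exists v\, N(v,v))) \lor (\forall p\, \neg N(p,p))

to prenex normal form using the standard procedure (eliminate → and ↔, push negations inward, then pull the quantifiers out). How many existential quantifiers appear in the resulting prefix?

1

Eliminate → and ↔ using ¬ and ∨.
  \neg (\neg (\exists p\, N(p,p)) \lor (\exists v\, N(v,v))) \lor (\forall p\, \neg N(p,p))
Drive negations inward (¬∀x A ≡ ∃x ¬A, ¬∃x A ≡ ∀x ¬A, De Morgan for ∧/∨):
  (\exists p\, N(p,p)) \land (\forall v\, \neg N(v,v)) \lor (\forall p\, \neg N(p,p))
Rename bound variables to avoid capture: p↦v1.
  (\exists p\, N(p,p)) \land (\forall v\, \neg N(v,v)) \lor (\forall v1\, \neg N(v1,v1))
Extract every quantifier outward, since the variables are now distinct and don't occur free across branches:
  \exists p\, \forall v\, \forall v1\, (N(p,p) \land \neg N(v,v) \lor \neg N(v1,v1))
The prefix is \exists p \forall v \forall v1: 2 universal, 1 existential.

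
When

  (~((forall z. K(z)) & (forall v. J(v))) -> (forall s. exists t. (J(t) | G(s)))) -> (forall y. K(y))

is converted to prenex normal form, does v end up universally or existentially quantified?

Rewrite implications/biconditionals: A → B as ¬A ∨ B.
  ~(~~((forall z. K(z)) & (forall v. J(v))) | (forall s. exists t. (J(t) | G(s)))) | (forall y. K(y))
Drive negations inward (¬∀x A ≡ ∃x ¬A, ¬∃x A ≡ ∀x ¬A, De Morgan for ∧/∨):
  ((exists z. ~K(z)) | (exists v. ~J(v))) & (exists s. forall t. (~J(t) & ~G(s))) | (forall y. K(y))
All bound variables are already distinct, so no renaming is needed.
Finally move all quantifiers to the prefix:
  exists z. exists v. exists s. forall t. forall y. ((~K(z) | ~J(v)) & ~J(t) & ~G(s) | K(y))
The quantifier forall v sits under an odd number of negations (counting the antecedent side of each →), so it flips to exists v.

existential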